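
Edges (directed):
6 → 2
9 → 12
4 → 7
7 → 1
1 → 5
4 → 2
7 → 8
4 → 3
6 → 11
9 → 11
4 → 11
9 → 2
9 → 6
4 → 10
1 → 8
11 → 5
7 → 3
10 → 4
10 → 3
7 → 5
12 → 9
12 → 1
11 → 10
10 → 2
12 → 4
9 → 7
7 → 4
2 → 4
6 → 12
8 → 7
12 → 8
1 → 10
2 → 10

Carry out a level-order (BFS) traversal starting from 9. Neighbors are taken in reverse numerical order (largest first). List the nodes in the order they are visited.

9, 12, 11, 7, 6, 2, 8, 4, 1, 10, 5, 3

Visit 9; enqueue 12, 11, 7, 6, 2 → queue [12, 11, 7, 6, 2]
Visit 12; enqueue 8, 4, 1 → queue [11, 7, 6, 2, 8, 4, 1]
Visit 11; enqueue 10, 5 → queue [7, 6, 2, 8, 4, 1, 10, 5]
Visit 7; enqueue 3 → queue [6, 2, 8, 4, 1, 10, 5, 3]
Visit 6 → queue [2, 8, 4, 1, 10, 5, 3]
Visit 2 → queue [8, 4, 1, 10, 5, 3]
Visit 8 → queue [4, 1, 10, 5, 3]
Visit 4 → queue [1, 10, 5, 3]
Visit 1 → queue [10, 5, 3]
Visit 10 → queue [5, 3]
Visit 5 → queue [3]
Visit 3 → queue []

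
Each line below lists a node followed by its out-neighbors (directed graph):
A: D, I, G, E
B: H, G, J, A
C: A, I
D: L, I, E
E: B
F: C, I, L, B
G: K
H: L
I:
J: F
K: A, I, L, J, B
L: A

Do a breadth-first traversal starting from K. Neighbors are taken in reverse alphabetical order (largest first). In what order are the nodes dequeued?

Visit K; enqueue L, J, I, B, A → queue [L, J, I, B, A]
Visit L → queue [J, I, B, A]
Visit J; enqueue F → queue [I, B, A, F]
Visit I → queue [B, A, F]
Visit B; enqueue H, G → queue [A, F, H, G]
Visit A; enqueue E, D → queue [F, H, G, E, D]
Visit F; enqueue C → queue [H, G, E, D, C]
Visit H → queue [G, E, D, C]
Visit G → queue [E, D, C]
Visit E → queue [D, C]
Visit D → queue [C]
Visit C → queue []

K -> L -> J -> I -> B -> A -> F -> H -> G -> E -> D -> C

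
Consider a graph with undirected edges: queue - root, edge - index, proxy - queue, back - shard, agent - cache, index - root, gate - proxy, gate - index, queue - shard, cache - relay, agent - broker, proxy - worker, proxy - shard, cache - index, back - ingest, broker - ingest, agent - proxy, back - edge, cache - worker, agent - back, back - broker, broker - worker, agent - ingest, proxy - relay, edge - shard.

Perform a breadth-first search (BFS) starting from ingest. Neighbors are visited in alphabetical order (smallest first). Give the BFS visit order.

ingest agent back broker cache proxy edge shard worker index relay gate queue root

Visit ingest; enqueue agent, back, broker → queue [agent, back, broker]
Visit agent; enqueue cache, proxy → queue [back, broker, cache, proxy]
Visit back; enqueue edge, shard → queue [broker, cache, proxy, edge, shard]
Visit broker; enqueue worker → queue [cache, proxy, edge, shard, worker]
Visit cache; enqueue index, relay → queue [proxy, edge, shard, worker, index, relay]
Visit proxy; enqueue gate, queue → queue [edge, shard, worker, index, relay, gate, queue]
Visit edge → queue [shard, worker, index, relay, gate, queue]
Visit shard → queue [worker, index, relay, gate, queue]
Visit worker → queue [index, relay, gate, queue]
Visit index; enqueue root → queue [relay, gate, queue, root]
Visit relay → queue [gate, queue, root]
Visit gate → queue [queue, root]
Visit queue → queue [root]
Visit root → queue []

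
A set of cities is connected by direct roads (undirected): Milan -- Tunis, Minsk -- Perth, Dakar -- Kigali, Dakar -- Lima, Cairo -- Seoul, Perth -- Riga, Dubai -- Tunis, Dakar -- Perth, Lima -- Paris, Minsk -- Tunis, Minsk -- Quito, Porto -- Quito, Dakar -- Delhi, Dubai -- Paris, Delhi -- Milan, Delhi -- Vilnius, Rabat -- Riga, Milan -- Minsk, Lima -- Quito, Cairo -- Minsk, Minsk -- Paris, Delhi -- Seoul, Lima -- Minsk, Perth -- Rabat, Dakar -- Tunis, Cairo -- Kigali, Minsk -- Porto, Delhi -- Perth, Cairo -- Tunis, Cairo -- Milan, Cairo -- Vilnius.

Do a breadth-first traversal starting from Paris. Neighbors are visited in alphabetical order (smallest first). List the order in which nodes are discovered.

Paris, Dubai, Lima, Minsk, Tunis, Dakar, Quito, Cairo, Milan, Perth, Porto, Delhi, Kigali, Seoul, Vilnius, Rabat, Riga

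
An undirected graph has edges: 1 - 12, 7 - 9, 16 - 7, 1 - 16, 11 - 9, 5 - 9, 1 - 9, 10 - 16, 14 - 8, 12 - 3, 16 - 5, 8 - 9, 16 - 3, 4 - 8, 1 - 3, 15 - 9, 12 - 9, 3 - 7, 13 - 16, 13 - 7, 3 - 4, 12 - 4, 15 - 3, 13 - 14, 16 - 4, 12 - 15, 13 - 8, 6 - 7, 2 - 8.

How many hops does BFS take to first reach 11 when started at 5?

Level 0: 5
Level 1: 9, 16
Level 2: 1, 3, 4, 7, 8, 10, 11, 12, 13, 15
Level 3: 2, 6, 14
11 first appears at level 2.

2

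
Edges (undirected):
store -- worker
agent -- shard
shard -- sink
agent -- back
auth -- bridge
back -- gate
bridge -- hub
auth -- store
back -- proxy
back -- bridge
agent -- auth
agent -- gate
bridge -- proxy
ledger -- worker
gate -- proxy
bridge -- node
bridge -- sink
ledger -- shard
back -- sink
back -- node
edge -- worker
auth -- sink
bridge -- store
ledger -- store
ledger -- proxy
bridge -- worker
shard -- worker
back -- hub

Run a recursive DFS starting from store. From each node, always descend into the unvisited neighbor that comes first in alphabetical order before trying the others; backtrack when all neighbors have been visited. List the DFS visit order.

Visit store
store → auth
auth → agent
agent → back
back → bridge
bridge → hub
bridge → node
bridge → proxy
proxy → gate
proxy → ledger
ledger → shard
shard → sink
shard → worker
worker → edge

store → auth → agent → back → bridge → hub → node → proxy → gate → ledger → shard → sink → worker → edge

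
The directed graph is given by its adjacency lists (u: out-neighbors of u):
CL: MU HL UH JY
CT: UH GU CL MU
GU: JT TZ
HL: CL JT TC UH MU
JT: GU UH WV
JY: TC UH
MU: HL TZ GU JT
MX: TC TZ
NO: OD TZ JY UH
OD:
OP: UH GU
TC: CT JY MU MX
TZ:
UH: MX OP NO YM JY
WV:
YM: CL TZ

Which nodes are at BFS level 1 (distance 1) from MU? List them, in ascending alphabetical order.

Level 0: MU
Level 1: GU, HL, JT, TZ
Level 2: CL, TC, UH, WV
Level 3: CT, JY, MX, NO, OP, YM
Level 4: OD

GU, HL, JT, TZ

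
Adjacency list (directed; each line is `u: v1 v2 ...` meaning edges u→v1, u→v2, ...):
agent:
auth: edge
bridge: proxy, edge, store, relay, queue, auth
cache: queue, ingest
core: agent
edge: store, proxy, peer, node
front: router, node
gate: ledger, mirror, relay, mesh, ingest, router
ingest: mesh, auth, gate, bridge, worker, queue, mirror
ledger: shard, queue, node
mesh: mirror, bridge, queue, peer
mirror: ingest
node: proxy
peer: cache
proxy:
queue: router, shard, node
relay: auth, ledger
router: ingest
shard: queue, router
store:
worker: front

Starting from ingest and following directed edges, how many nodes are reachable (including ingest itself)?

19

BFS from ingest visits: ingest, mesh, auth, gate, bridge, worker, queue, mirror, peer, edge, ledger, relay, router, proxy, store, front, shard, node, cache
Reachable nodes: 19 of 21 total.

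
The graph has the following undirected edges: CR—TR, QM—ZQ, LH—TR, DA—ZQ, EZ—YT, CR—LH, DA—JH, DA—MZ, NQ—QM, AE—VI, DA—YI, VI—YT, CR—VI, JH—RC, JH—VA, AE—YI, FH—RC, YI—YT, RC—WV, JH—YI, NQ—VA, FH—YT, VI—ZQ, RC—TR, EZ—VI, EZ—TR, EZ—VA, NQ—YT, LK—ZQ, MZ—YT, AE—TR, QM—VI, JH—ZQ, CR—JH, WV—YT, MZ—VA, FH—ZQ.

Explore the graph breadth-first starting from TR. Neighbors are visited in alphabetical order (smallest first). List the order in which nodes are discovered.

Visit TR; enqueue AE, CR, EZ, LH, RC → queue [AE, CR, EZ, LH, RC]
Visit AE; enqueue VI, YI → queue [CR, EZ, LH, RC, VI, YI]
Visit CR; enqueue JH → queue [EZ, LH, RC, VI, YI, JH]
Visit EZ; enqueue VA, YT → queue [LH, RC, VI, YI, JH, VA, YT]
Visit LH → queue [RC, VI, YI, JH, VA, YT]
Visit RC; enqueue FH, WV → queue [VI, YI, JH, VA, YT, FH, WV]
Visit VI; enqueue QM, ZQ → queue [YI, JH, VA, YT, FH, WV, QM, ZQ]
Visit YI; enqueue DA → queue [JH, VA, YT, FH, WV, QM, ZQ, DA]
Visit JH → queue [VA, YT, FH, WV, QM, ZQ, DA]
Visit VA; enqueue MZ, NQ → queue [YT, FH, WV, QM, ZQ, DA, MZ, NQ]
Visit YT → queue [FH, WV, QM, ZQ, DA, MZ, NQ]
Visit FH → queue [WV, QM, ZQ, DA, MZ, NQ]
Visit WV → queue [QM, ZQ, DA, MZ, NQ]
Visit QM → queue [ZQ, DA, MZ, NQ]
Visit ZQ; enqueue LK → queue [DA, MZ, NQ, LK]
Visit DA → queue [MZ, NQ, LK]
Visit MZ → queue [NQ, LK]
Visit NQ → queue [LK]
Visit LK → queue []

TR -> AE -> CR -> EZ -> LH -> RC -> VI -> YI -> JH -> VA -> YT -> FH -> WV -> QM -> ZQ -> DA -> MZ -> NQ -> LK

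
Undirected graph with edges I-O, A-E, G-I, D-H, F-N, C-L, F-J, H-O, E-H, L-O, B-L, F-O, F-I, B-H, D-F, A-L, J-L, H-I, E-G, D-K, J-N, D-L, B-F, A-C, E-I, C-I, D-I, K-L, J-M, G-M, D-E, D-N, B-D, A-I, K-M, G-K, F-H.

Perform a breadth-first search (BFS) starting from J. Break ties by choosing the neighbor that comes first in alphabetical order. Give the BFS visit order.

J F L M N B D H I O A C K G E

Visit J; enqueue F, L, M, N → queue [F, L, M, N]
Visit F; enqueue B, D, H, I, O → queue [L, M, N, B, D, H, I, O]
Visit L; enqueue A, C, K → queue [M, N, B, D, H, I, O, A, C, K]
Visit M; enqueue G → queue [N, B, D, H, I, O, A, C, K, G]
Visit N → queue [B, D, H, I, O, A, C, K, G]
Visit B → queue [D, H, I, O, A, C, K, G]
Visit D; enqueue E → queue [H, I, O, A, C, K, G, E]
Visit H → queue [I, O, A, C, K, G, E]
Visit I → queue [O, A, C, K, G, E]
Visit O → queue [A, C, K, G, E]
Visit A → queue [C, K, G, E]
Visit C → queue [K, G, E]
Visit K → queue [G, E]
Visit G → queue [E]
Visit E → queue []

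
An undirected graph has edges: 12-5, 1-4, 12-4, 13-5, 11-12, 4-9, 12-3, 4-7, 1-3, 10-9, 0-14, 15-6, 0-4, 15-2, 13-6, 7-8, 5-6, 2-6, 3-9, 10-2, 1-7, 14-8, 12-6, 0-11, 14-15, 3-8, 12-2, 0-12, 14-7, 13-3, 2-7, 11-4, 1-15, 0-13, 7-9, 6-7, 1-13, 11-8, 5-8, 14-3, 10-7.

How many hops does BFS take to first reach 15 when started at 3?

2

Level 0: 3
Level 1: 1, 8, 9, 12, 13, 14
Level 2: 0, 2, 4, 5, 6, 7, 10, 11, 15
15 first appears at level 2.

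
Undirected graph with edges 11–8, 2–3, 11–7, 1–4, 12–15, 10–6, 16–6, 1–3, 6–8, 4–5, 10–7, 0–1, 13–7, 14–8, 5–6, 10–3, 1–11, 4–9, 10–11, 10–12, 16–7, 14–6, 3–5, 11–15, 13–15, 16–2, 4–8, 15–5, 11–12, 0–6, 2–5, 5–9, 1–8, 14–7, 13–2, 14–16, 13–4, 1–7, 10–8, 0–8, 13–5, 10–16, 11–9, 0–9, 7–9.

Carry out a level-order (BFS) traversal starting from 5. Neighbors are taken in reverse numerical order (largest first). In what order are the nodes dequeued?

5, 15, 13, 9, 6, 4, 3, 2, 12, 11, 7, 0, 16, 14, 10, 8, 1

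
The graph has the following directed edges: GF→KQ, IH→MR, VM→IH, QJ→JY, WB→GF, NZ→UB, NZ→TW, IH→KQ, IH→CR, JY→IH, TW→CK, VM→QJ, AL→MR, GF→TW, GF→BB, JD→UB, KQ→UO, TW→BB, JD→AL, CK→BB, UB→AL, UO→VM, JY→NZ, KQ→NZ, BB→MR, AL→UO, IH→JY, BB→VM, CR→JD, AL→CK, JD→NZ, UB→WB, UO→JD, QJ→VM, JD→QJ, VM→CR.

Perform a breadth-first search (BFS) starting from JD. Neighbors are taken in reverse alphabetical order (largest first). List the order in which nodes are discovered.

JD, UB, QJ, NZ, AL, WB, VM, JY, TW, UO, MR, CK, GF, IH, CR, BB, KQ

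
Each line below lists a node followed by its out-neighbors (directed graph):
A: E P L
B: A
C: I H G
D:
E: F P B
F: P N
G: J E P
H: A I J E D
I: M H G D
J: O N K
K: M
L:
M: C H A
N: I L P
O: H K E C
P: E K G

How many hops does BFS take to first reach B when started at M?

Level 0: M
Level 1: A, C, H
Level 2: D, E, G, I, J, L, P
Level 3: B, F, K, N, O
B first appears at level 3.

3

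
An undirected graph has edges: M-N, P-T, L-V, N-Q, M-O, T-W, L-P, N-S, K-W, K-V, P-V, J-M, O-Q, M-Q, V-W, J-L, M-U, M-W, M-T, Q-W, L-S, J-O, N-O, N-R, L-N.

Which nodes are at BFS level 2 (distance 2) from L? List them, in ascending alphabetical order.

Level 0: L
Level 1: J, N, P, S, V
Level 2: K, M, O, Q, R, T, W
Level 3: U

K, M, O, Q, R, T, W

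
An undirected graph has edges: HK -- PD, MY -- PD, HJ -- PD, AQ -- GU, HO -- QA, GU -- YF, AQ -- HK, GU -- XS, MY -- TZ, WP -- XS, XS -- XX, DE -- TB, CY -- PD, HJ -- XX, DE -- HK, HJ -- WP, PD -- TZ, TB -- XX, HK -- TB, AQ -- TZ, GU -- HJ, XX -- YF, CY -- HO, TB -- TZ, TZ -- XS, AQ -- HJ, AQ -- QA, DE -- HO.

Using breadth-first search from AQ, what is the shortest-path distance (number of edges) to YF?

Level 0: AQ
Level 1: GU, HJ, HK, QA, TZ
Level 2: DE, HO, MY, PD, TB, WP, XS, XX, YF
Level 3: CY
YF first appears at level 2.

2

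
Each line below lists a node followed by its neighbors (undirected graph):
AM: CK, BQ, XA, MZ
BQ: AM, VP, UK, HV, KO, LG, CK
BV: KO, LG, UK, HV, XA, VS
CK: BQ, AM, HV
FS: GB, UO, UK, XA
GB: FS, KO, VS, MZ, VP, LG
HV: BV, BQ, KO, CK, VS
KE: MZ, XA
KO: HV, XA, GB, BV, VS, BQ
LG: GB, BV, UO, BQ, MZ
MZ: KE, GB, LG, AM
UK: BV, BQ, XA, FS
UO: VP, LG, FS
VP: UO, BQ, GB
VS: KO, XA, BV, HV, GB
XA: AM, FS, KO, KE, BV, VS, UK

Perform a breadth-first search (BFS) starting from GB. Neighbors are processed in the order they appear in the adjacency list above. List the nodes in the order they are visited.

GB → FS → KO → VS → MZ → VP → LG → UO → UK → XA → HV → BV → BQ → KE → AM → CK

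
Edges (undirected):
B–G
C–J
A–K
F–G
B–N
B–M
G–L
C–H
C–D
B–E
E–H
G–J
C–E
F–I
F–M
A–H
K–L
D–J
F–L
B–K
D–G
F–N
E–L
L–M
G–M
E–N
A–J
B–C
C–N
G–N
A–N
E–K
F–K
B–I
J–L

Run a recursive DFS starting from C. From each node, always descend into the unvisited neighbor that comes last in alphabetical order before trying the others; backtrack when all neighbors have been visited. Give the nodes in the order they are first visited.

Visit C
C → N
N → G
G → M
M → L
L → K
K → F
F → I
I → B
B → E
E → H
H → A
A → J
J → D

C N G M L K F I B E H A J D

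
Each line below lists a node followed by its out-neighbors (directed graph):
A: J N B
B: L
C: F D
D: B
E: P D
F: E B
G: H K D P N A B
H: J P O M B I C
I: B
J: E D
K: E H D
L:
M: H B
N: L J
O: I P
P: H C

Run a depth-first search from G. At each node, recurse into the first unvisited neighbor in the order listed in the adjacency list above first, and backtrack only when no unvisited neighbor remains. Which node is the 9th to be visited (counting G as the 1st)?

Visit G
G → H
H → J
J → E
E → P
P → C
C → F
F → B
B → L
C → D
H → O
O → I
H → M
G → K
G → N
G → A

Visit order: G, H, J, E, P, C, F, B, L, D, O, I, M, K, N, A

L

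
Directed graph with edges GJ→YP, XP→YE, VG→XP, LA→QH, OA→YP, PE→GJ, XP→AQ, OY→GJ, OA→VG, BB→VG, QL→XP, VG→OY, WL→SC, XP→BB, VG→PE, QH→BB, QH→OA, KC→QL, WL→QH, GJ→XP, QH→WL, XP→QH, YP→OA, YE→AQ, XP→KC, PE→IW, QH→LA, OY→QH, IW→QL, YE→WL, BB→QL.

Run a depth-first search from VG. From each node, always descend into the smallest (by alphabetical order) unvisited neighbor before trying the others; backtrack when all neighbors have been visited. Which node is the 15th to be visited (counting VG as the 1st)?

Visit VG
VG → OY
OY → GJ
GJ → XP
XP → AQ
XP → BB
BB → QL
XP → KC
XP → QH
QH → LA
QH → OA
OA → YP
QH → WL
WL → SC
XP → YE
VG → PE
PE → IW

Visit order: VG, OY, GJ, XP, AQ, BB, QL, KC, QH, LA, OA, YP, WL, SC, YE, PE, IW

YE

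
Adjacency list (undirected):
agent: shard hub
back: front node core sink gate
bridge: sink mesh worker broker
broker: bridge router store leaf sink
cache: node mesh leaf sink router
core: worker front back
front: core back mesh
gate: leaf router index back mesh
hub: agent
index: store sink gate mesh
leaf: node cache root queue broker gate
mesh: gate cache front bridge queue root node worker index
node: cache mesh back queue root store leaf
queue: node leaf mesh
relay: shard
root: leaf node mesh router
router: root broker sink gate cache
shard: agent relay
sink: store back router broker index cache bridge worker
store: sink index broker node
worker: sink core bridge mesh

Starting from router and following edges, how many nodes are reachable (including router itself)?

17

BFS from router visits: router, broker, cache, gate, root, sink, bridge, leaf, store, mesh, node, back, index, worker, queue, front, core
Reachable nodes: 17 of 21 total.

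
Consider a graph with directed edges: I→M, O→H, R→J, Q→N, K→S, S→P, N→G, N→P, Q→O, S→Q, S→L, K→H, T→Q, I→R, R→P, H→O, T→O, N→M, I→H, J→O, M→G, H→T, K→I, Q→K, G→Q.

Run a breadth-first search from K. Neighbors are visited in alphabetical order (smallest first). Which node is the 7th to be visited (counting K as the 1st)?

M

Visit K; enqueue H, I, S → queue [H, I, S]
Visit H; enqueue O, T → queue [I, S, O, T]
Visit I; enqueue M, R → queue [S, O, T, M, R]
Visit S; enqueue L, P, Q → queue [O, T, M, R, L, P, Q]
Visit O → queue [T, M, R, L, P, Q]
Visit T → queue [M, R, L, P, Q]
Visit M; enqueue G → queue [R, L, P, Q, G]
Visit R; enqueue J → queue [L, P, Q, G, J]
Visit L → queue [P, Q, G, J]
Visit P → queue [Q, G, J]
Visit Q; enqueue N → queue [G, J, N]
Visit G → queue [J, N]
Visit J → queue [N]
Visit N → queue []

Visit order: K, H, I, S, O, T, M, R, L, P, Q, G, J, N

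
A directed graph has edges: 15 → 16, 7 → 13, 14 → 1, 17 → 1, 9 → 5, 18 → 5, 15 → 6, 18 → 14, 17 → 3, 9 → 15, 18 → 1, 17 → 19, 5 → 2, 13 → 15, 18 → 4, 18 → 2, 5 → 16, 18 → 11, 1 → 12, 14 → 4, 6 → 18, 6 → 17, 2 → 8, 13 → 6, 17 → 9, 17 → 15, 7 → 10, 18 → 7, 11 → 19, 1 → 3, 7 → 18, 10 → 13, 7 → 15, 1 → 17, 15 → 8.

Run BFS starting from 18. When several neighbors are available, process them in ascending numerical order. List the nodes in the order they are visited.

18 1 2 4 5 7 11 14 3 12 17 8 16 10 13 15 19 9 6

Visit 18; enqueue 1, 2, 4, 5, 7, 11, 14 → queue [1, 2, 4, 5, 7, 11, 14]
Visit 1; enqueue 3, 12, 17 → queue [2, 4, 5, 7, 11, 14, 3, 12, 17]
Visit 2; enqueue 8 → queue [4, 5, 7, 11, 14, 3, 12, 17, 8]
Visit 4 → queue [5, 7, 11, 14, 3, 12, 17, 8]
Visit 5; enqueue 16 → queue [7, 11, 14, 3, 12, 17, 8, 16]
Visit 7; enqueue 10, 13, 15 → queue [11, 14, 3, 12, 17, 8, 16, 10, 13, 15]
Visit 11; enqueue 19 → queue [14, 3, 12, 17, 8, 16, 10, 13, 15, 19]
Visit 14 → queue [3, 12, 17, 8, 16, 10, 13, 15, 19]
Visit 3 → queue [12, 17, 8, 16, 10, 13, 15, 19]
Visit 12 → queue [17, 8, 16, 10, 13, 15, 19]
Visit 17; enqueue 9 → queue [8, 16, 10, 13, 15, 19, 9]
Visit 8 → queue [16, 10, 13, 15, 19, 9]
Visit 16 → queue [10, 13, 15, 19, 9]
Visit 10 → queue [13, 15, 19, 9]
Visit 13; enqueue 6 → queue [15, 19, 9, 6]
Visit 15 → queue [19, 9, 6]
Visit 19 → queue [9, 6]
Visit 9 → queue [6]
Visit 6 → queue []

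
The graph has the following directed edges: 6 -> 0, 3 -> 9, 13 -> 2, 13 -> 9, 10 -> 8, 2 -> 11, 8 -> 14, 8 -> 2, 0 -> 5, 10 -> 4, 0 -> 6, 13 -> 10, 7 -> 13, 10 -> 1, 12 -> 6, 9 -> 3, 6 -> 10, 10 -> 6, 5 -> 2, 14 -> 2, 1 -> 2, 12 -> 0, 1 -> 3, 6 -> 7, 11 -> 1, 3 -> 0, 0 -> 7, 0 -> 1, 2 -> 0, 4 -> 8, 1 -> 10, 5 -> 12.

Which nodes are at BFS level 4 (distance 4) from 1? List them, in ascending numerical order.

Level 0: 1
Level 1: 2, 3, 10
Level 2: 0, 4, 6, 8, 9, 11
Level 3: 5, 7, 14
Level 4: 12, 13

12, 13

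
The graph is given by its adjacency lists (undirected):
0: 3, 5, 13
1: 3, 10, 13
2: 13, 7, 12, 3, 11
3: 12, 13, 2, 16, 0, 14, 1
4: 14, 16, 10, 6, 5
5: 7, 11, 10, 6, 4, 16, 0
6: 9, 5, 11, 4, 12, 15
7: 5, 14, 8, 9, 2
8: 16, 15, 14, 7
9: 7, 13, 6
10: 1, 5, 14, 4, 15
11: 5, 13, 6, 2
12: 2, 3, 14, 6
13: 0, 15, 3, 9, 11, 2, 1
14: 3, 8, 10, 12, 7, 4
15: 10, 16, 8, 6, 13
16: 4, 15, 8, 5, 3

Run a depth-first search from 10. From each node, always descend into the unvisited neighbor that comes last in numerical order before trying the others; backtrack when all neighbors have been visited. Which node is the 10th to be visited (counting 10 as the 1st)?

9

Visit 10
10 → 15
15 → 16
16 → 8
8 → 14
14 → 12
12 → 6
6 → 11
11 → 13
13 → 9
9 → 7
7 → 5
5 → 4
5 → 0
0 → 3
3 → 2
3 → 1

Visit order: 10, 15, 16, 8, 14, 12, 6, 11, 13, 9, 7, 5, 4, 0, 3, 2, 1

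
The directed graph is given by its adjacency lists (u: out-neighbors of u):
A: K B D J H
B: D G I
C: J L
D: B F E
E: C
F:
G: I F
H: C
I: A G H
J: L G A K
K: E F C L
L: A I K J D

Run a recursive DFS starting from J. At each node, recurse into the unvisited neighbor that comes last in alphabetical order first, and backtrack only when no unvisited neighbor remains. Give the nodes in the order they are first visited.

J L K F E C I H G A D B

Visit J
J → L
L → K
K → F
K → E
E → C
L → I
I → H
I → G
I → A
A → D
D → B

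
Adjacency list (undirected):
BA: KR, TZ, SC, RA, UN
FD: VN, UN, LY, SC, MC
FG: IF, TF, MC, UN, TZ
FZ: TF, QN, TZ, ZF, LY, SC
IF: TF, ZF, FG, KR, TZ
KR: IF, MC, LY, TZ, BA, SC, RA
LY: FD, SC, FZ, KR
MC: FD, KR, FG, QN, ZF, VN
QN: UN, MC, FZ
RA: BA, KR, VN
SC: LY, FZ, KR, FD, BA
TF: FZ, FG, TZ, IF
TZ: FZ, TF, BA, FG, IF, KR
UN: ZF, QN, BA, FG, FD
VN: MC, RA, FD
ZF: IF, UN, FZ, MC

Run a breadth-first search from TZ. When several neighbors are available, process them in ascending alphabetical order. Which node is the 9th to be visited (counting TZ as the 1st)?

SC

Visit TZ; enqueue BA, FG, FZ, IF, KR, TF → queue [BA, FG, FZ, IF, KR, TF]
Visit BA; enqueue RA, SC, UN → queue [FG, FZ, IF, KR, TF, RA, SC, UN]
Visit FG; enqueue MC → queue [FZ, IF, KR, TF, RA, SC, UN, MC]
Visit FZ; enqueue LY, QN, ZF → queue [IF, KR, TF, RA, SC, UN, MC, LY, QN, ZF]
Visit IF → queue [KR, TF, RA, SC, UN, MC, LY, QN, ZF]
Visit KR → queue [TF, RA, SC, UN, MC, LY, QN, ZF]
Visit TF → queue [RA, SC, UN, MC, LY, QN, ZF]
Visit RA; enqueue VN → queue [SC, UN, MC, LY, QN, ZF, VN]
Visit SC; enqueue FD → queue [UN, MC, LY, QN, ZF, VN, FD]
Visit UN → queue [MC, LY, QN, ZF, VN, FD]
Visit MC → queue [LY, QN, ZF, VN, FD]
Visit LY → queue [QN, ZF, VN, FD]
Visit QN → queue [ZF, VN, FD]
Visit ZF → queue [VN, FD]
Visit VN → queue [FD]
Visit FD → queue []

Visit order: TZ, BA, FG, FZ, IF, KR, TF, RA, SC, UN, MC, LY, QN, ZF, VN, FD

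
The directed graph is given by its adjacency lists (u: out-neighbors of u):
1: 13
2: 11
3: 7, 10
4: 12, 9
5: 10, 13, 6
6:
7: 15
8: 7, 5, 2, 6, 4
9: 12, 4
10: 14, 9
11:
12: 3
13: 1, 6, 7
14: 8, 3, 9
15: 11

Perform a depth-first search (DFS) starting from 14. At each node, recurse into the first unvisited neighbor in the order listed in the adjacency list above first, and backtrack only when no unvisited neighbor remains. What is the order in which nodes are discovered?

14 -> 8 -> 7 -> 15 -> 11 -> 5 -> 10 -> 9 -> 12 -> 3 -> 4 -> 13 -> 1 -> 6 -> 2

Visit 14
14 → 8
8 → 7
7 → 15
15 → 11
8 → 5
5 → 10
10 → 9
9 → 12
12 → 3
9 → 4
5 → 13
13 → 1
13 → 6
8 → 2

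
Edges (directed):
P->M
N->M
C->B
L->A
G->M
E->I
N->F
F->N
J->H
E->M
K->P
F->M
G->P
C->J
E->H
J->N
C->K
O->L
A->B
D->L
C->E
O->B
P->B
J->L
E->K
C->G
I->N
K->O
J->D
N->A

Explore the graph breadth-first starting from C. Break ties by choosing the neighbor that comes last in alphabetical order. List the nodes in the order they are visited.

C, K, J, G, E, B, P, O, N, L, H, D, M, I, F, A

Visit C; enqueue K, J, G, E, B → queue [K, J, G, E, B]
Visit K; enqueue P, O → queue [J, G, E, B, P, O]
Visit J; enqueue N, L, H, D → queue [G, E, B, P, O, N, L, H, D]
Visit G; enqueue M → queue [E, B, P, O, N, L, H, D, M]
Visit E; enqueue I → queue [B, P, O, N, L, H, D, M, I]
Visit B → queue [P, O, N, L, H, D, M, I]
Visit P → queue [O, N, L, H, D, M, I]
Visit O → queue [N, L, H, D, M, I]
Visit N; enqueue F, A → queue [L, H, D, M, I, F, A]
Visit L → queue [H, D, M, I, F, A]
Visit H → queue [D, M, I, F, A]
Visit D → queue [M, I, F, A]
Visit M → queue [I, F, A]
Visit I → queue [F, A]
Visit F → queue [A]
Visit A → queue []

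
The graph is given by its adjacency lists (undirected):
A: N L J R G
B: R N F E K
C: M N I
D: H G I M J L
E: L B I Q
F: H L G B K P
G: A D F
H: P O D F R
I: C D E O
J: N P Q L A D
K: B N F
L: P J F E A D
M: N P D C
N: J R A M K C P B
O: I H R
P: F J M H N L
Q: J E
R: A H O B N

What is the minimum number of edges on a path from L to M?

2

Level 0: L
Level 1: A, D, E, F, J, P
Level 2: B, G, H, I, K, M, N, Q, R
Level 3: C, O
M first appears at level 2.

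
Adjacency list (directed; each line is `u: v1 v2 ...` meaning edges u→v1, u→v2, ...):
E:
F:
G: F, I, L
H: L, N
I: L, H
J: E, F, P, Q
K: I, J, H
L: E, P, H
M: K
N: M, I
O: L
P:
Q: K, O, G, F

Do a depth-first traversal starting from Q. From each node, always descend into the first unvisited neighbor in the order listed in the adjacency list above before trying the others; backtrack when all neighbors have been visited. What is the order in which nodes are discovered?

Q, K, I, L, E, P, H, N, M, J, F, O, G

Visit Q
Q → K
K → I
I → L
L → E
L → P
L → H
H → N
N → M
K → J
J → F
Q → O
Q → G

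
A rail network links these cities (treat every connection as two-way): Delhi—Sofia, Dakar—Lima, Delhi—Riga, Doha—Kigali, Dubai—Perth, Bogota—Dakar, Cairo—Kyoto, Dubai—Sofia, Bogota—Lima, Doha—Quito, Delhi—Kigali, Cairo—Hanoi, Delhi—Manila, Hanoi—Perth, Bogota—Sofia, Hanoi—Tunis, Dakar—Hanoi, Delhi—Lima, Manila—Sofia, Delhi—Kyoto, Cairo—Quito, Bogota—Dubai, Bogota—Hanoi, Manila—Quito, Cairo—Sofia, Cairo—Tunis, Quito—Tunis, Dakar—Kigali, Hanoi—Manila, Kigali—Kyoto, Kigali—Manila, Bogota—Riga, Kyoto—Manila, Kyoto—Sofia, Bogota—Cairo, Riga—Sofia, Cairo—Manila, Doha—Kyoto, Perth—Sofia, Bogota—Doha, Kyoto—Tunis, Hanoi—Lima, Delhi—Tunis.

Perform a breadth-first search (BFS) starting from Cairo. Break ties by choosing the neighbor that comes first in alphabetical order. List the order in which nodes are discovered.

Visit Cairo; enqueue Bogota, Hanoi, Kyoto, Manila, Quito, Sofia, Tunis → queue [Bogota, Hanoi, Kyoto, Manila, Quito, Sofia, Tunis]
Visit Bogota; enqueue Dakar, Doha, Dubai, Lima, Riga → queue [Hanoi, Kyoto, Manila, Quito, Sofia, Tunis, Dakar, Doha, Dubai, Lima, Riga]
Visit Hanoi; enqueue Perth → queue [Kyoto, Manila, Quito, Sofia, Tunis, Dakar, Doha, Dubai, Lima, Riga, Perth]
Visit Kyoto; enqueue Delhi, Kigali → queue [Manila, Quito, Sofia, Tunis, Dakar, Doha, Dubai, Lima, Riga, Perth, Delhi, Kigali]
Visit Manila → queue [Quito, Sofia, Tunis, Dakar, Doha, Dubai, Lima, Riga, Perth, Delhi, Kigali]
Visit Quito → queue [Sofia, Tunis, Dakar, Doha, Dubai, Lima, Riga, Perth, Delhi, Kigali]
Visit Sofia → queue [Tunis, Dakar, Doha, Dubai, Lima, Riga, Perth, Delhi, Kigali]
Visit Tunis → queue [Dakar, Doha, Dubai, Lima, Riga, Perth, Delhi, Kigali]
Visit Dakar → queue [Doha, Dubai, Lima, Riga, Perth, Delhi, Kigali]
Visit Doha → queue [Dubai, Lima, Riga, Perth, Delhi, Kigali]
Visit Dubai → queue [Lima, Riga, Perth, Delhi, Kigali]
Visit Lima → queue [Riga, Perth, Delhi, Kigali]
Visit Riga → queue [Perth, Delhi, Kigali]
Visit Perth → queue [Delhi, Kigali]
Visit Delhi → queue [Kigali]
Visit Kigali → queue []

Cairo → Bogota → Hanoi → Kyoto → Manila → Quito → Sofia → Tunis → Dakar → Doha → Dubai → Lima → Riga → Perth → Delhi → Kigali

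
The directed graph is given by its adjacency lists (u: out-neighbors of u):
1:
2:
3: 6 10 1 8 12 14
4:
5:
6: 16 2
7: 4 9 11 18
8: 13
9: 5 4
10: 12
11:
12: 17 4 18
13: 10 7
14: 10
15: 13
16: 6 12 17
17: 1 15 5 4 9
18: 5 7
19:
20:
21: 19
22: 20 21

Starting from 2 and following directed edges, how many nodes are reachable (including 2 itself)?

BFS from 2 visits: 2
Reachable nodes: 1 of 22 total.

1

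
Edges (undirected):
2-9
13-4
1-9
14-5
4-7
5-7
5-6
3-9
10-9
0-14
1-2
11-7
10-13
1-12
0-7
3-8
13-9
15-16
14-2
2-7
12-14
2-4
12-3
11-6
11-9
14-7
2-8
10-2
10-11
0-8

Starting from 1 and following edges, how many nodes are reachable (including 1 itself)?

15

BFS from 1 visits: 1, 12, 9, 2, 14, 3, 13, 11, 10, 8, 7, 4, 5, 0, 6
Reachable nodes: 15 of 17 total.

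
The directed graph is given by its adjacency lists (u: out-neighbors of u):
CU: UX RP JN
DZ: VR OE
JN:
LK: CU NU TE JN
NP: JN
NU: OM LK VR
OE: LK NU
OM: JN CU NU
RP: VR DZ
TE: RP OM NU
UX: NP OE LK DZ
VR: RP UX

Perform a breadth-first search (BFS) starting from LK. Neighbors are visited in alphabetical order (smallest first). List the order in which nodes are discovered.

Visit LK; enqueue CU, JN, NU, TE → queue [CU, JN, NU, TE]
Visit CU; enqueue RP, UX → queue [JN, NU, TE, RP, UX]
Visit JN → queue [NU, TE, RP, UX]
Visit NU; enqueue OM, VR → queue [TE, RP, UX, OM, VR]
Visit TE → queue [RP, UX, OM, VR]
Visit RP; enqueue DZ → queue [UX, OM, VR, DZ]
Visit UX; enqueue NP, OE → queue [OM, VR, DZ, NP, OE]
Visit OM → queue [VR, DZ, NP, OE]
Visit VR → queue [DZ, NP, OE]
Visit DZ → queue [NP, OE]
Visit NP → queue [OE]
Visit OE → queue []

LK -> CU -> JN -> NU -> TE -> RP -> UX -> OM -> VR -> DZ -> NP -> OE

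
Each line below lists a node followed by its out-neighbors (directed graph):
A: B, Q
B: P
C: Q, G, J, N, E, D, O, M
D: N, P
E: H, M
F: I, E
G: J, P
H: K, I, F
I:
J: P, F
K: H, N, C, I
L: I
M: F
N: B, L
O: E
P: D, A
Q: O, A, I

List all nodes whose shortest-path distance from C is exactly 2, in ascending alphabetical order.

A, B, F, H, I, L, P

Level 0: C
Level 1: D, E, G, J, M, N, O, Q
Level 2: A, B, F, H, I, L, P
Level 3: K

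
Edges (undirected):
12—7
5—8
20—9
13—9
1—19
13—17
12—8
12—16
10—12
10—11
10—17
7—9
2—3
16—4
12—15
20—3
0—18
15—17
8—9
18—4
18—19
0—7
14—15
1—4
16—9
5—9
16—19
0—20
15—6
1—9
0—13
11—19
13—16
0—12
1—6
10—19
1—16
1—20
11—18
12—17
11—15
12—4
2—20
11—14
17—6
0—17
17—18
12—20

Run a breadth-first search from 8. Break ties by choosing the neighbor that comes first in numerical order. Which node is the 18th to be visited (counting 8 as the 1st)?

3

Visit 8; enqueue 5, 9, 12 → queue [5, 9, 12]
Visit 5 → queue [9, 12]
Visit 9; enqueue 1, 7, 13, 16, 20 → queue [12, 1, 7, 13, 16, 20]
Visit 12; enqueue 0, 4, 10, 15, 17 → queue [1, 7, 13, 16, 20, 0, 4, 10, 15, 17]
Visit 1; enqueue 6, 19 → queue [7, 13, 16, 20, 0, 4, 10, 15, 17, 6, 19]
Visit 7 → queue [13, 16, 20, 0, 4, 10, 15, 17, 6, 19]
Visit 13 → queue [16, 20, 0, 4, 10, 15, 17, 6, 19]
Visit 16 → queue [20, 0, 4, 10, 15, 17, 6, 19]
Visit 20; enqueue 2, 3 → queue [0, 4, 10, 15, 17, 6, 19, 2, 3]
Visit 0; enqueue 18 → queue [4, 10, 15, 17, 6, 19, 2, 3, 18]
Visit 4 → queue [10, 15, 17, 6, 19, 2, 3, 18]
Visit 10; enqueue 11 → queue [15, 17, 6, 19, 2, 3, 18, 11]
Visit 15; enqueue 14 → queue [17, 6, 19, 2, 3, 18, 11, 14]
Visit 17 → queue [6, 19, 2, 3, 18, 11, 14]
Visit 6 → queue [19, 2, 3, 18, 11, 14]
Visit 19 → queue [2, 3, 18, 11, 14]
Visit 2 → queue [3, 18, 11, 14]
Visit 3 → queue [18, 11, 14]
Visit 18 → queue [11, 14]
Visit 11 → queue [14]
Visit 14 → queue []

Visit order: 8, 5, 9, 12, 1, 7, 13, 16, 20, 0, 4, 10, 15, 17, 6, 19, 2, 3, 18, 11, 14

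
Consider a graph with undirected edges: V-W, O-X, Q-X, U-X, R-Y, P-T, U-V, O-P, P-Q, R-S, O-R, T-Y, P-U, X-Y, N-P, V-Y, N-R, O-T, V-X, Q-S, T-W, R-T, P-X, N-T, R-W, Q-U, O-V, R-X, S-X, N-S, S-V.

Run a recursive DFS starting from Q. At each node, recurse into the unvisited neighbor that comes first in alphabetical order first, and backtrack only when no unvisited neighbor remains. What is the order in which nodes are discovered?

Visit Q
Q → P
P → N
N → R
R → O
O → T
T → W
W → V
V → S
S → X
X → U
X → Y

Q, P, N, R, O, T, W, V, S, X, U, Y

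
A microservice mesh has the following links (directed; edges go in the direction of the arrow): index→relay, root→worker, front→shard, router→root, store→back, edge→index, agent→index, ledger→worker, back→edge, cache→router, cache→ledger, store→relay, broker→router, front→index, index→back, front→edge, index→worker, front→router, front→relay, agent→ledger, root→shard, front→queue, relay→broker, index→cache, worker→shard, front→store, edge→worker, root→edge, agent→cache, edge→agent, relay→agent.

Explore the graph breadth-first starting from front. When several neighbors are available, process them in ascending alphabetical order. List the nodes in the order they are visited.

front, edge, index, queue, relay, router, shard, store, agent, worker, back, cache, broker, root, ledger

Visit front; enqueue edge, index, queue, relay, router, shard, store → queue [edge, index, queue, relay, router, shard, store]
Visit edge; enqueue agent, worker → queue [index, queue, relay, router, shard, store, agent, worker]
Visit index; enqueue back, cache → queue [queue, relay, router, shard, store, agent, worker, back, cache]
Visit queue → queue [relay, router, shard, store, agent, worker, back, cache]
Visit relay; enqueue broker → queue [router, shard, store, agent, worker, back, cache, broker]
Visit router; enqueue root → queue [shard, store, agent, worker, back, cache, broker, root]
Visit shard → queue [store, agent, worker, back, cache, broker, root]
Visit store → queue [agent, worker, back, cache, broker, root]
Visit agent; enqueue ledger → queue [worker, back, cache, broker, root, ledger]
Visit worker → queue [back, cache, broker, root, ledger]
Visit back → queue [cache, broker, root, ledger]
Visit cache → queue [broker, root, ledger]
Visit broker → queue [root, ledger]
Visit root → queue [ledger]
Visit ledger → queue []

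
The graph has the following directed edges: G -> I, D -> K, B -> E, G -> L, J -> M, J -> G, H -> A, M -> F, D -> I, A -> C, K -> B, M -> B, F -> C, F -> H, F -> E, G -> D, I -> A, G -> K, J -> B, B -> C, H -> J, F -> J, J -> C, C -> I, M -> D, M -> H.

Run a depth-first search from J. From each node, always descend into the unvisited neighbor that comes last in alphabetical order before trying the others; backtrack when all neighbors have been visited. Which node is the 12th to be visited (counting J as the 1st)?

G

Visit J
J → M
M → H
H → A
A → C
C → I
M → F
F → E
M → D
D → K
K → B
J → G
G → L

Visit order: J, M, H, A, C, I, F, E, D, K, B, G, L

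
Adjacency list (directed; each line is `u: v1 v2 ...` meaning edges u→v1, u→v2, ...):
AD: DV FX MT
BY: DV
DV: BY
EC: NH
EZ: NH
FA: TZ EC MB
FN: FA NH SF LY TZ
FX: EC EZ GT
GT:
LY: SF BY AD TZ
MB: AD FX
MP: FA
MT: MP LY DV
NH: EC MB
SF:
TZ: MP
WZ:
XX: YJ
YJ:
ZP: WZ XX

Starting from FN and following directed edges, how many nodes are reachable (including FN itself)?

16

BFS from FN visits: FN, FA, LY, NH, SF, TZ, EC, MB, AD, BY, MP, FX, DV, MT, EZ, GT
Reachable nodes: 16 of 20 total.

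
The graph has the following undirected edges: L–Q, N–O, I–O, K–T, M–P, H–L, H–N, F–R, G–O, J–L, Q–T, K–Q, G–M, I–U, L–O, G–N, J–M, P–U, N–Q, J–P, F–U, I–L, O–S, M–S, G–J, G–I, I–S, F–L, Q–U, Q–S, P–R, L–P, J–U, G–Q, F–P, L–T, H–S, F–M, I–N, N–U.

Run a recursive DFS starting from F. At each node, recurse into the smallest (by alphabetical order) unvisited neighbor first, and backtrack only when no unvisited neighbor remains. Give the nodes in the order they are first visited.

F, L, H, N, G, I, O, S, M, J, P, R, U, Q, K, T

Visit F
F → L
L → H
H → N
N → G
G → I
I → O
O → S
S → M
M → J
J → P
P → R
P → U
U → Q
Q → K
K → T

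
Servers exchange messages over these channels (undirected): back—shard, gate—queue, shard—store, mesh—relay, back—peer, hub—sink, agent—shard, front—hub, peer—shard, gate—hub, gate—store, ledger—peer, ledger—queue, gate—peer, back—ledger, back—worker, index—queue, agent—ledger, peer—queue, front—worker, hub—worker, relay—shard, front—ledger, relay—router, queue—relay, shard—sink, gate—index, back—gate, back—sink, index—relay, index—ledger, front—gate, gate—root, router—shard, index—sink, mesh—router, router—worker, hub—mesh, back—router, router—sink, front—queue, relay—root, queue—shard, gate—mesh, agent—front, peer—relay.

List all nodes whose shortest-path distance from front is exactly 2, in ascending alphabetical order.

Level 0: front
Level 1: agent, gate, hub, ledger, queue, worker
Level 2: back, index, mesh, peer, relay, root, router, shard, sink, store

back, index, mesh, peer, relay, root, router, shard, sink, store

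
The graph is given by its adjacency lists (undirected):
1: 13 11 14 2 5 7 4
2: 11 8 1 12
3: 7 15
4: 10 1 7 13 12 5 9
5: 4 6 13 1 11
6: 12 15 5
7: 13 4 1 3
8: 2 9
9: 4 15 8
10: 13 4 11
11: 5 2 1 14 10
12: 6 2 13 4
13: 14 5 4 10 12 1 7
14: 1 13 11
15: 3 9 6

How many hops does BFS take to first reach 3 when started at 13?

Level 0: 13
Level 1: 1, 4, 5, 7, 10, 12, 14
Level 2: 2, 3, 6, 9, 11
Level 3: 8, 15
3 first appears at level 2.

2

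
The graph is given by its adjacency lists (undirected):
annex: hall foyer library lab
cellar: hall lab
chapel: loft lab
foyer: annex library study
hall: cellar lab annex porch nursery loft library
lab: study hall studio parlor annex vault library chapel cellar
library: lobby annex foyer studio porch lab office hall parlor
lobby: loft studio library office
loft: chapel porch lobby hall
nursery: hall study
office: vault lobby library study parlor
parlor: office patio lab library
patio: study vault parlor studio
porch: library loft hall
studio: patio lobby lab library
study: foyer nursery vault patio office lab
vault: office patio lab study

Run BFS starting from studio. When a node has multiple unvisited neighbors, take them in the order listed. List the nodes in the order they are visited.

Visit studio; enqueue patio, lobby, lab, library → queue [patio, lobby, lab, library]
Visit patio; enqueue study, vault, parlor → queue [lobby, lab, library, study, vault, parlor]
Visit lobby; enqueue loft, office → queue [lab, library, study, vault, parlor, loft, office]
Visit lab; enqueue hall, annex, chapel, cellar → queue [library, study, vault, parlor, loft, office, hall, annex, chapel, cellar]
Visit library; enqueue foyer, porch → queue [study, vault, parlor, loft, office, hall, annex, chapel, cellar, foyer, porch]
Visit study; enqueue nursery → queue [vault, parlor, loft, office, hall, annex, chapel, cellar, foyer, porch, nursery]
Visit vault → queue [parlor, loft, office, hall, annex, chapel, cellar, foyer, porch, nursery]
Visit parlor → queue [loft, office, hall, annex, chapel, cellar, foyer, porch, nursery]
Visit loft → queue [office, hall, annex, chapel, cellar, foyer, porch, nursery]
Visit office → queue [hall, annex, chapel, cellar, foyer, porch, nursery]
Visit hall → queue [annex, chapel, cellar, foyer, porch, nursery]
Visit annex → queue [chapel, cellar, foyer, porch, nursery]
Visit chapel → queue [cellar, foyer, porch, nursery]
Visit cellar → queue [foyer, porch, nursery]
Visit foyer → queue [porch, nursery]
Visit porch → queue [nursery]
Visit nursery → queue []

studio -> patio -> lobby -> lab -> library -> study -> vault -> parlor -> loft -> office -> hall -> annex -> chapel -> cellar -> foyer -> porch -> nursery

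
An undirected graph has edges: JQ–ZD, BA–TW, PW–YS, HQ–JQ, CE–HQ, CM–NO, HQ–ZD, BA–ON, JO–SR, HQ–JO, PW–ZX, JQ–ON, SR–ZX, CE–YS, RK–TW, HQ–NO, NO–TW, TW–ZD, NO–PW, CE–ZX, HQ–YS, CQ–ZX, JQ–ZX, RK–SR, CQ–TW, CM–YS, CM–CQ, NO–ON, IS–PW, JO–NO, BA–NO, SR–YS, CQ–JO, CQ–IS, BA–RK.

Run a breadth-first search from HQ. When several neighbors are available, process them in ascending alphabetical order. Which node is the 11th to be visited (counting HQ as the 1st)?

Visit HQ; enqueue CE, JO, JQ, NO, YS, ZD → queue [CE, JO, JQ, NO, YS, ZD]
Visit CE; enqueue ZX → queue [JO, JQ, NO, YS, ZD, ZX]
Visit JO; enqueue CQ, SR → queue [JQ, NO, YS, ZD, ZX, CQ, SR]
Visit JQ; enqueue ON → queue [NO, YS, ZD, ZX, CQ, SR, ON]
Visit NO; enqueue BA, CM, PW, TW → queue [YS, ZD, ZX, CQ, SR, ON, BA, CM, PW, TW]
Visit YS → queue [ZD, ZX, CQ, SR, ON, BA, CM, PW, TW]
Visit ZD → queue [ZX, CQ, SR, ON, BA, CM, PW, TW]
Visit ZX → queue [CQ, SR, ON, BA, CM, PW, TW]
Visit CQ; enqueue IS → queue [SR, ON, BA, CM, PW, TW, IS]
Visit SR; enqueue RK → queue [ON, BA, CM, PW, TW, IS, RK]
Visit ON → queue [BA, CM, PW, TW, IS, RK]
Visit BA → queue [CM, PW, TW, IS, RK]
Visit CM → queue [PW, TW, IS, RK]
Visit PW → queue [TW, IS, RK]
Visit TW → queue [IS, RK]
Visit IS → queue [RK]
Visit RK → queue []

Visit order: HQ, CE, JO, JQ, NO, YS, ZD, ZX, CQ, SR, ON, BA, CM, PW, TW, IS, RK

ON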